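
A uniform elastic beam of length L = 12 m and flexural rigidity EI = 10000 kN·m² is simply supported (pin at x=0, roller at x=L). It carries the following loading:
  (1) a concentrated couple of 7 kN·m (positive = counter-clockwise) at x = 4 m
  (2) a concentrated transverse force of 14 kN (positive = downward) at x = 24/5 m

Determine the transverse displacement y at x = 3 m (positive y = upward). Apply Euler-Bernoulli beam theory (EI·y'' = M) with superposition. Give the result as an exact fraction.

Load 1 — applied couple M₀=7 kN·m at a=4 m (b=L-a=8):
  y_1 = (M₀x³/(6L)+C₁x)/EI  [x≤a] with C₁=M₀(3b²-L²)/(6L)=14/3 = (7·3³/(6·12)+(14/3)·3)/10000 = 133/80000 m
Load 2 — point force P=14 kN at a=24/5 m (b=L-a=36/5):
  y_2 = -Pbx(L²-b²-x²)/(6LEI)  [x≤a] = -14·(36/5)·3·(12²-(36/5)²-3²)/(6·12·10000) = -43659/1250000 m
Superposition: y = Σ y_i = -332647/10000000 m ≈ -0.033265 m

y(3) = -332647/10000000 m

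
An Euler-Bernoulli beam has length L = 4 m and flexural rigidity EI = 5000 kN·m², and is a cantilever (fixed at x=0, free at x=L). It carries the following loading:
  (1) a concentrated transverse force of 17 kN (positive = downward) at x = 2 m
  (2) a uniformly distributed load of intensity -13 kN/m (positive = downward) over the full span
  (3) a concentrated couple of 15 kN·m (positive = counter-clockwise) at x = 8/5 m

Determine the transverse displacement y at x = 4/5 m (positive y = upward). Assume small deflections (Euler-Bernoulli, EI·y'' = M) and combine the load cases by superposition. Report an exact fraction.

y(4/5) = 1909/390625 m

Load 1 — point force P=17 kN at a=2 m (b=L-a=2):
  y_1 = -Px²(3a-x)/(6EI)  [x≤a] = -17·(4/5)²·(3·2-(4/5))/(6·5000) = -442/234375 m
Load 2 — uniform load w=-13 kN/m over full span:
  y_2 = -wx²(x²-4Lx+6L²)/(24EI) = -(-13)·(4/5)²·((4/5)²-4·4·(4/5)+6·4²)/(24·5000) = 6812/1171875 m
Load 3 — applied couple M₀=15 kN·m at a=8/5 m (b=L-a=12/5):
  y_3 = M₀x²/(2EI)  [x≤a] = 15·(4/5)²/(2·5000) = 3/3125 m
Superposition: y = Σ y_i = 1909/390625 m ≈ 0.004887 m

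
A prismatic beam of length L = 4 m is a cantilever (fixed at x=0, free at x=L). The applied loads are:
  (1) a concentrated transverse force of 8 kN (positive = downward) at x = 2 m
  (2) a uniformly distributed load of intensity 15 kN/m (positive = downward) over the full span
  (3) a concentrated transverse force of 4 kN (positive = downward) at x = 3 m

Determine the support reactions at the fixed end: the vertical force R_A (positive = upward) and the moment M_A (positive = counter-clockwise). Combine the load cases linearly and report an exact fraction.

R_A = 72 kN, M_A = 148 kN·m

Load 1 — point force P=8 kN at a=2 m (b=L-a=2):
  R_A = P = 8 kN
  M_A = Pa = 8·2 = 16 kN·m
Load 2 — uniform load w=15 kN/m over full span:
  R_A = wL = 15·4 = 60 kN
  M_A = wL²/2 = 15·4²/2 = 120 kN·m
Load 3 — point force P=4 kN at a=3 m (b=L-a=1):
  R_A = P = 4 kN
  M_A = Pa = 4·3 = 12 kN·m
Superposition: R_A = 72 kN, M_A = 148 kN·m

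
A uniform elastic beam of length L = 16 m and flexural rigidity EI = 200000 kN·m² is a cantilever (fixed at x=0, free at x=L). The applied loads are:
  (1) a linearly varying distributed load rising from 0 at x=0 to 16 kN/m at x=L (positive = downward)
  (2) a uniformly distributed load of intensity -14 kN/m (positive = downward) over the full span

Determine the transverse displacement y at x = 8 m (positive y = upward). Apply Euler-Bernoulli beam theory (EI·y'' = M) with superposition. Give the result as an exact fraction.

Load 1 — triangular load w₀=16 kN/m (0→w₀ over full span):
  y_1 = (w₀Lx³/12-w₀L²x²/6-w₀x⁵/(120L))/EI = (16·16·8³/12-16·16²·8²/6-16·8⁵/(120·16))/200000 = -7744/46875 m
Load 2 — uniform load w=-14 kN/m over full span:
  y_2 = -wx²(x²-4Lx+6L²)/(24EI) = -(-14)·8²·(8²-4·16·8+6·16²)/(24·200000) = 1904/9375 m
Superposition: y = Σ y_i = 592/15625 m ≈ 0.037888 m

y(8) = 592/15625 m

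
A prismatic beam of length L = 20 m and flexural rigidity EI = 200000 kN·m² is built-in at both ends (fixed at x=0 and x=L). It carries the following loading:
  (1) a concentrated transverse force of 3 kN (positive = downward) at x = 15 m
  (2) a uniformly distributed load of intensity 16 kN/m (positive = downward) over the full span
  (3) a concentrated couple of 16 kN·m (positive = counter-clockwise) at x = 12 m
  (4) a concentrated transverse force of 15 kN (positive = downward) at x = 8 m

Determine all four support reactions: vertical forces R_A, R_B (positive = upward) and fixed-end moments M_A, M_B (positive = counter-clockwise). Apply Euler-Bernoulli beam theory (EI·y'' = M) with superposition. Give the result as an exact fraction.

Load 1 — point force P=3 kN at a=15 m (b=L-a=5):
  R_A = Pb²(3a+b)/L³ = 3·5²·(3·15+5)/20³ = 15/32 kN
  M_A = Pab²/L² = 3·15·5²/20² = 45/16 kN·m
  R_B = Pa²(a+3b)/L³ = 3·15²·(15+3·5)/20³ = 81/32 kN
  M_B = -Pa²b/L² = -3·15²·5/20² = -135/16 kN·m
Load 2 — uniform load w=16 kN/m over full span:
  R_A = wL/2 = 16·20/2 = 160 kN
  M_A = wL²/12 = 16·20²/12 = 1600/3 kN·m
  R_B = wL/2 = 16·20/2 = 160 kN
  M_B = -wL²/12 = -16·20²/12 = -1600/3 kN·m
Load 3 — applied couple M₀=16 kN·m at a=12 m (b=L-a=8):
  R_A = 6M₀ab/L³ = 6·16·12·8/20³ = 144/125 kN
  M_A = M₀b(2a-b)/L² = 16·8·(2·12-8)/20² = 128/25 kN·m
  R_B = -6M₀ab/L³ = -6·16·12·8/20³ = -144/125 kN
  M_B = M₀a(2b-a)/L² = 16·12·(2·8-12)/20² = 48/25 kN·m
Load 4 — point force P=15 kN at a=8 m (b=L-a=12):
  R_A = Pb²(3a+b)/L³ = 15·12²·(3·8+12)/20³ = 243/25 kN
  M_A = Pab²/L² = 15·8·12²/20² = 216/5 kN·m
  R_B = Pa²(a+3b)/L³ = 15·8²·(8+3·12)/20³ = 132/25 kN
  M_B = -Pa²b/L² = -15·8²·12/20² = -144/5 kN·m
Superposition: R_A = 685363/4000 kN, M_A = 701359/1200 kN·m, R_B = 666637/4000 kN, M_B = -682381/1200 kN·m

R_A = 685363/4000 kN, M_A = 701359/1200 kN·m, R_B = 666637/4000 kN, M_B = -682381/1200 kN·m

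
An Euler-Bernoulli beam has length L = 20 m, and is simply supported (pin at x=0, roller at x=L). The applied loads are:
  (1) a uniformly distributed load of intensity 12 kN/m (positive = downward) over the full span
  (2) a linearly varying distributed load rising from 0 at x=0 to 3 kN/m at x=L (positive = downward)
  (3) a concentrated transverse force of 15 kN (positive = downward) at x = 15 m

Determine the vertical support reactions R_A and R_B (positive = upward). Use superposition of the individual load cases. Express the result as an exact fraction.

R_A = 535/4 kN, R_B = 605/4 kN

Load 1 — uniform load w=12 kN/m over full span:
  R_A = wL/2 = 12·20/2 = 120 kN
  R_B = wL/2 = 12·20/2 = 120 kN
Load 2 — triangular load w₀=3 kN/m (0→w₀ over full span):
  R_A = w₀L/6 = 3·20/6 = 10 kN
  R_B = w₀L/3 = 3·20/3 = 20 kN
Load 3 — point force P=15 kN at a=15 m (b=L-a=5):
  R_A = Pb/L = 15·5/20 = 15/4 kN
  R_B = Pa/L = 15·15/20 = 45/4 kN
Superposition: R_A = 535/4 kN, R_B = 605/4 kN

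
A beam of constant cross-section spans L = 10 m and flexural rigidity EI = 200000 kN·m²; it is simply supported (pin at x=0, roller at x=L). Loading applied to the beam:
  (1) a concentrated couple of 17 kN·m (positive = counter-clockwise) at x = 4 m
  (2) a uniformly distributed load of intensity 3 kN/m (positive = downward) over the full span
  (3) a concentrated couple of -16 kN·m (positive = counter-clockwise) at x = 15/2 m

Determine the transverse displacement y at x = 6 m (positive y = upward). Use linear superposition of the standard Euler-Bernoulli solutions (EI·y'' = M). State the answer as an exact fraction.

y(6) = -647/500000 m

Load 1 — applied couple M₀=17 kN·m at a=4 m (b=L-a=6):
  y_1 = (M₀x³/(6L)-M₀(x-a)²/2+C₁x)/EI  [x>a] with C₁=M₀(3b²-L²)/(6L)=34/15 = (17·6³/(6·10)-17·(6-4)²/2+(34/15)·6)/200000 = 51/250000 m
Load 2 — uniform load w=3 kN/m over full span:
  y_2 = -wx(L³-2Lx²+x³)/(24EI) = -3·6·(10³-2·10·6²+6³)/(24·200000) = -93/50000 m
Load 3 — applied couple M₀=-16 kN·m at a=15/2 m (b=L-a=5/2):
  y_3 = (M₀x³/(6L)+C₁x)/EI  [x≤a] with C₁=M₀(3b²-L²)/(6L)=65/3 = ((-16)·6³/(6·10)+(65/3)·6)/200000 = 181/500000 m
Superposition: y = Σ y_i = -647/500000 m ≈ -0.001294 m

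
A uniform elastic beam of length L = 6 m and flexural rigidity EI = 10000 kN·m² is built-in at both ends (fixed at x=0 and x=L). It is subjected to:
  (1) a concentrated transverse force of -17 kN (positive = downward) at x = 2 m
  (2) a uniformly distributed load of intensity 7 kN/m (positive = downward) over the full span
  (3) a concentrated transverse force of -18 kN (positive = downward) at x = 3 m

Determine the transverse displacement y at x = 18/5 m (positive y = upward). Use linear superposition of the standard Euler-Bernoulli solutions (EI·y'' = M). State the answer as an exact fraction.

Load 1 — point force P=-17 kN at a=2 m (b=L-a=4):
  y_1 = -Pa²(L-x)²(3bL-(3b+a)(L-x))/(6L³EI)  [x>a] = -(-17)·2²·(6-(18/5))²·(3·4·6-(3·4+2)·(6-(18/5)))/(6·6³·10000) = 272/234375 m
Load 2 — uniform load w=7 kN/m over full span:
  y_2 = -wx²(L-x)²/(24EI) = -7·(18/5)²·(6-(18/5))²/(24·10000) = -1701/781250 m
Load 3 — point force P=-18 kN at a=3 m (b=L-a=3):
  y_3 = -Pa²(L-x)²(3bL-(3b+a)(L-x))/(6L³EI)  [x>a] = -(-18)·3²·(6-(18/5))²·(3·3·6-(3·3+3)·(6-(18/5)))/(6·6³·10000) = 567/312500 m
Superposition: y = Σ y_i = 3739/4687500 m ≈ 0.000798 m

y(18/5) = 3739/4687500 m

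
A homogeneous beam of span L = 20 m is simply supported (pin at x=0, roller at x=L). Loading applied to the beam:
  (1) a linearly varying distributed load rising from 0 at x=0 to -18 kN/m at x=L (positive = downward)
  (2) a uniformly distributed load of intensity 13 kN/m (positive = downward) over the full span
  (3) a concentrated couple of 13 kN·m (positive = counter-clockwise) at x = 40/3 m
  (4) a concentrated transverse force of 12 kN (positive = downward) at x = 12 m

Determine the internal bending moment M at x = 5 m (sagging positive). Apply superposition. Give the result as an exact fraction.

M(5) = 467/2 kN·m

Load 1 — triangular load w₀=-18 kN/m (0→w₀ over full span):
  M_1 = w₀Lx/6 - w₀x³/(6L) = (-18)·20·5/6 - (-18)·5³/(6·20) = -1125/4 kN·m
Load 2 — uniform load w=13 kN/m over full span:
  M_2 = wx(L-x)/2 = 13·5·(20-5)/2 = 975/2 kN·m
Load 3 — applied couple M₀=13 kN·m at a=40/3 m (b=L-a=20/3):
  M_3 = M₀x/L  [x≤a] = 13·5/20 = 13/4 kN·m
Load 4 — point force P=12 kN at a=12 m (b=L-a=8):
  M_4 = Pbx/L  [x≤a] = 12·8·5/20 = 24 kN·m
Superposition: M = Σ M_i = 467/2 kN·m ≈ 233.500000 kN·m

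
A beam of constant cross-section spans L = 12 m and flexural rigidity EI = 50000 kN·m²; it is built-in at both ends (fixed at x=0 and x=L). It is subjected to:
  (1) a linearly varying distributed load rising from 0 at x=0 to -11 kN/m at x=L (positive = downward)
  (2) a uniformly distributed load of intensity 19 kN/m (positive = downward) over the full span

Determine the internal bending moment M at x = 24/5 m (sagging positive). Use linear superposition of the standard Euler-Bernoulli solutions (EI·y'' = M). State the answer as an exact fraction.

M(24/5) = 9372/125 kN·m

Load 1 — triangular load w₀=-11 kN/m (0→w₀ over full span):
  M_1 = 3w₀Lx/20 - w₀L²/30 - w₀x³/(6L) = 3·(-11)·12·(24/5)/20 - (-11)·12²/30 - (-11)·(24/5)³/(6·12) = -3168/125 kN·m
Load 2 — uniform load w=19 kN/m over full span:
  M_2 = wLx/2 - wL²/12 - wx²/2 = 19·12·(24/5)/2 - 19·12²/12 - 19·(24/5)²/2 = 2508/25 kN·m
Superposition: M = Σ M_i = 9372/125 kN·m ≈ 74.976000 kN·m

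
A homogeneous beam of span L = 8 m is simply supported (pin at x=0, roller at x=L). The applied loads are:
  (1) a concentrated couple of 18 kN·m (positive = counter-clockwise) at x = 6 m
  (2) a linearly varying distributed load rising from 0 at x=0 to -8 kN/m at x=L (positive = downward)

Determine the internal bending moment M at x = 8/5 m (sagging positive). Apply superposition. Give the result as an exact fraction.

Load 1 — applied couple M₀=18 kN·m at a=6 m (b=L-a=2):
  M_1 = M₀x/L  [x≤a] = 18·(8/5)/8 = 18/5 kN·m
Load 2 — triangular load w₀=-8 kN/m (0→w₀ over full span):
  M_2 = w₀Lx/6 - w₀x³/(6L) = (-8)·8·(8/5)/6 - (-8)·(8/5)³/(6·8) = -2048/125 kN·m
Superposition: M = Σ M_i = -1598/125 kN·m ≈ -12.784000 kN·m

M(8/5) = -1598/125 kN·m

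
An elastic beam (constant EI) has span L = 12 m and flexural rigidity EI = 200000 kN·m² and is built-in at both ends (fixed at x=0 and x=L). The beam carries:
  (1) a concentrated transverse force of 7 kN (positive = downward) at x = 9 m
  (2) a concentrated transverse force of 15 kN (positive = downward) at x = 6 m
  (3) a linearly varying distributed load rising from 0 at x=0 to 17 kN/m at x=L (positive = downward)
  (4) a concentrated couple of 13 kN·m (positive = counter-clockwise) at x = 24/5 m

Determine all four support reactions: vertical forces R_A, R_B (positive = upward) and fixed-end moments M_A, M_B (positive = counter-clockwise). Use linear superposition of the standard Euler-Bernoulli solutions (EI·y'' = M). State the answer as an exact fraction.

R_A = 32603/800 kN, M_A = 43839/400 kN·m, R_B = 66597/800 kN, M_B = -61021/400 kN·m

Load 1 — point force P=7 kN at a=9 m (b=L-a=3):
  R_A = Pb²(3a+b)/L³ = 7·3²·(3·9+3)/12³ = 35/32 kN
  M_A = Pab²/L² = 7·9·3²/12² = 63/16 kN·m
  R_B = Pa²(a+3b)/L³ = 7·9²·(9+3·3)/12³ = 189/32 kN
  M_B = -Pa²b/L² = -7·9²·3/12² = -189/16 kN·m
Load 2 — point force P=15 kN at a=6 m (b=L-a=6):
  R_A = Pb²(3a+b)/L³ = 15·6²·(3·6+6)/12³ = 15/2 kN
  M_A = Pab²/L² = 15·6·6²/12² = 45/2 kN·m
  R_B = Pa²(a+3b)/L³ = 15·6²·(6+3·6)/12³ = 15/2 kN
  M_B = -Pa²b/L² = -15·6²·6/12² = -45/2 kN·m
Load 3 — triangular load w₀=17 kN/m (0→w₀ over full span):
  R_A = 3w₀L/20 = 3·17·12/20 = 153/5 kN
  M_A = w₀L²/30 = 17·12²/30 = 408/5 kN·m
  R_B = 7w₀L/20 = 7·17·12/20 = 357/5 kN
  M_B = -w₀L²/20 = -17·12²/20 = -612/5 kN·m
Load 4 — applied couple M₀=13 kN·m at a=24/5 m (b=L-a=36/5):
  R_A = 6M₀ab/L³ = 6·13·(24/5)·(36/5)/12³ = 39/25 kN
  M_A = M₀b(2a-b)/L² = 13·(36/5)·(2·(24/5)-(36/5))/12² = 39/25 kN·m
  R_B = -6M₀ab/L³ = -6·13·(24/5)·(36/5)/12³ = -39/25 kN
  M_B = M₀a(2b-a)/L² = 13·(24/5)·(2·(36/5)-(24/5))/12² = 104/25 kN·m
Superposition: R_A = 32603/800 kN, M_A = 43839/400 kN·m, R_B = 66597/800 kN, M_B = -61021/400 kN·m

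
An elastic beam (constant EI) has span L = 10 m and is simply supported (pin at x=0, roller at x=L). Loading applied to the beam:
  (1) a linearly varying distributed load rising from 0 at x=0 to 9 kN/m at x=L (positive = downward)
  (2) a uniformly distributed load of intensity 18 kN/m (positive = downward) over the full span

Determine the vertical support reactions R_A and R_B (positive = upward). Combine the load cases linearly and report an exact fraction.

Load 1 — triangular load w₀=9 kN/m (0→w₀ over full span):
  R_A = w₀L/6 = 9·10/6 = 15 kN
  R_B = w₀L/3 = 9·10/3 = 30 kN
Load 2 — uniform load w=18 kN/m over full span:
  R_A = wL/2 = 18·10/2 = 90 kN
  R_B = wL/2 = 18·10/2 = 90 kN
Superposition: R_A = 105 kN, R_B = 120 kN

R_A = 105 kN, R_B = 120 kN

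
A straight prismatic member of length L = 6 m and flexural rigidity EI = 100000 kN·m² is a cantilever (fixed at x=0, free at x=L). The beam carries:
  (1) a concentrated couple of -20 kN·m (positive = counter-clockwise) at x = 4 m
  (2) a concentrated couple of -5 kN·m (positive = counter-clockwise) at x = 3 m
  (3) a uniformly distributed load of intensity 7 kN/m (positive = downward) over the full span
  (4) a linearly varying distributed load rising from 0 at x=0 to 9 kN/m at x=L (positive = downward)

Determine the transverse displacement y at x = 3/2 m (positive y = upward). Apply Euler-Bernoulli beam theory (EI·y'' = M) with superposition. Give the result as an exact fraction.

Load 1 — applied couple M₀=-20 kN·m at a=4 m (b=L-a=2):
  y_1 = M₀x²/(2EI)  [x≤a] = (-20)·(3/2)²/(2·100000) = -9/40000 m
Load 2 — applied couple M₀=-5 kN·m at a=3 m (b=L-a=3):
  y_2 = M₀x²/(2EI)  [x≤a] = (-5)·(3/2)²/(2·100000) = -9/160000 m
Load 3 — uniform load w=7 kN/m over full span:
  y_3 = -wx²(x²-4Lx+6L²)/(24EI) = -7·(3/2)²·((3/2)²-4·6·(3/2)+6·6²)/(24·100000) = -15309/12800000 m
Load 4 — triangular load w₀=9 kN/m (0→w₀ over full span):
  y_4 = (w₀Lx³/12-w₀L²x²/6-w₀x⁵/(120L))/EI = (9·6·(3/2)³/12-9·6²·(3/2)²/6-9·(3/2)⁵/(120·6))/100000 = -272403/256000000 m
Superposition: y = Σ y_i = -650583/256000000 m ≈ -0.002541 m

y(3/2) = -650583/256000000 m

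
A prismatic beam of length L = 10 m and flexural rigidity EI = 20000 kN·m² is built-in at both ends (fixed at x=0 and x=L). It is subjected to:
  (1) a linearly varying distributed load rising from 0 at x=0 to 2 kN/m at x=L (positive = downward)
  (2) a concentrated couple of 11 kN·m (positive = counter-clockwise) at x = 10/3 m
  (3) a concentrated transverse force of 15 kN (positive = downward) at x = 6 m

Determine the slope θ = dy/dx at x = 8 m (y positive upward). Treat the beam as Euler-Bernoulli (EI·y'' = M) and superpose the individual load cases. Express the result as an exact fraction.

Load 1 — triangular load w₀=2 kN/m (0→w₀ over full span):
  θ_1 = -w₀(2x(L-x)(L-2x)(x+2L)+x²(L-x)²)/(120LEI) = -2·(2·8·(10-8)·(10-2·8)·(8+2·10)+8²·(10-8)²)/(120·10·20000) = 4/9375 rad
Load 2 — applied couple M₀=11 kN·m at a=10/3 m (b=L-a=20/3):
  θ_2 = (R_Ax²/2 - M_Ax - M₀(x-a))/EI  [x>a] with R_A=22/15, M_A=0 = ((22/15)·8²/2 - 0·8 - 11·(8-(10/3)))/20000 = -11/50000 rad
Load 3 — point force P=15 kN at a=6 m (b=L-a=4):
  θ_3 = Pa²(L-x)(2bL-(3b+a)(L-x))/(2L³EI)  [x>a] = 15·6²·(10-8)·(2·4·10-(3·4+6)·(10-8))/(2·10³·20000) = 297/250000 rad
Superposition: θ = Σ θ_i = 523/375000 rad ≈ 0.001395 rad

θ(8) = 523/375000 rad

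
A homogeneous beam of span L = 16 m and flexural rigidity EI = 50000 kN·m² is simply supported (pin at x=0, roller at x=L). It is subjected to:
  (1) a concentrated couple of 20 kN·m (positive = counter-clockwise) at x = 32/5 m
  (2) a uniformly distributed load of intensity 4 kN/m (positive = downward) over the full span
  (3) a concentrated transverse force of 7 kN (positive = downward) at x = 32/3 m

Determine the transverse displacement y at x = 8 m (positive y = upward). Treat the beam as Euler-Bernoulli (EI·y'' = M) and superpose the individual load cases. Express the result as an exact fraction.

y(8) = -96364/1265625 m

Load 1 — applied couple M₀=20 kN·m at a=32/5 m (b=L-a=48/5):
  y_1 = (M₀x³/(6L)-M₀(x-a)²/2+C₁x)/EI  [x>a] with C₁=M₀(3b²-L²)/(6L)=64/15 = (20·8³/(6·16)-20·(8-(32/5))²/2+(64/15)·8)/50000 = 36/15625 m
Load 2 — uniform load w=4 kN/m over full span:
  y_2 = -wx(L³-2Lx²+x³)/(24EI) = -4·8·(16³-2·16·8²+8³)/(24·50000) = -128/1875 m
Load 3 — point force P=7 kN at a=32/3 m (b=L-a=16/3):
  y_3 = -Pbx(L²-b²-x²)/(6LEI)  [x≤a] = -7·(16/3)·8·(16²-(16/3)²-8²)/(6·16·50000) = -2576/253125 m
Superposition: y = Σ y_i = -96364/1265625 m ≈ -0.076139 m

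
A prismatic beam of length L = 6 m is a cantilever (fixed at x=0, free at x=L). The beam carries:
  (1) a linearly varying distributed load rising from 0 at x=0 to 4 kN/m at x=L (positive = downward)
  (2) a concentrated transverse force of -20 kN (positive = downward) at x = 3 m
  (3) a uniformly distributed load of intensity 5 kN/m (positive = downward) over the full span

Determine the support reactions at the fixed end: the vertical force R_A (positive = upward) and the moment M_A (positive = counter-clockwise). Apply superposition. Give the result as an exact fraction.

R_A = 22 kN, M_A = 78 kN·m

Load 1 — triangular load w₀=4 kN/m (0→w₀ over full span):
  R_A = w₀L/2 = 4·6/2 = 12 kN
  M_A = w₀L²/3 = 4·6²/3 = 48 kN·m
Load 2 — point force P=-20 kN at a=3 m (b=L-a=3):
  R_A = P = (-20) = -20 kN
  M_A = Pa = (-20)·3 = -60 kN·m
Load 3 — uniform load w=5 kN/m over full span:
  R_A = wL = 5·6 = 30 kN
  M_A = wL²/2 = 5·6²/2 = 90 kN·m
Superposition: R_A = 22 kN, M_A = 78 kN·m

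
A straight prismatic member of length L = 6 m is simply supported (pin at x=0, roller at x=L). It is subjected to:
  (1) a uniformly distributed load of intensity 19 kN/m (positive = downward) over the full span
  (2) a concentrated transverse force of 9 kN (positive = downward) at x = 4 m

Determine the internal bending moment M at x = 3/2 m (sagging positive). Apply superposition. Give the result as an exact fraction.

M(3/2) = 549/8 kN·m

Load 1 — uniform load w=19 kN/m over full span:
  M_1 = wx(L-x)/2 = 19·(3/2)·(6-(3/2))/2 = 513/8 kN·m
Load 2 — point force P=9 kN at a=4 m (b=L-a=2):
  M_2 = Pbx/L  [x≤a] = 9·2·(3/2)/6 = 9/2 kN·m
Superposition: M = Σ M_i = 549/8 kN·m ≈ 68.625000 kN·m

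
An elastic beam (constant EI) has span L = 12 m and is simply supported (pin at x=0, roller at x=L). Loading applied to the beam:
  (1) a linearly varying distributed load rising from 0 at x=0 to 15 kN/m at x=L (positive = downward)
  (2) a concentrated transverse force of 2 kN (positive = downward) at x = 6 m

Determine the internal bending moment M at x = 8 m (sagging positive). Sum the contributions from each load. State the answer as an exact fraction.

Load 1 — triangular load w₀=15 kN/m (0→w₀ over full span):
  M_1 = w₀Lx/6 - w₀x³/(6L) = 15·12·8/6 - 15·8³/(6·12) = 400/3 kN·m
Load 2 — point force P=2 kN at a=6 m (b=L-a=6):
  M_2 = Pa(L-x)/L  [x>a] = 2·6·(12-8)/12 = 4 kN·m
Superposition: M = Σ M_i = 412/3 kN·m ≈ 137.333333 kN·m

M(8) = 412/3 kN·m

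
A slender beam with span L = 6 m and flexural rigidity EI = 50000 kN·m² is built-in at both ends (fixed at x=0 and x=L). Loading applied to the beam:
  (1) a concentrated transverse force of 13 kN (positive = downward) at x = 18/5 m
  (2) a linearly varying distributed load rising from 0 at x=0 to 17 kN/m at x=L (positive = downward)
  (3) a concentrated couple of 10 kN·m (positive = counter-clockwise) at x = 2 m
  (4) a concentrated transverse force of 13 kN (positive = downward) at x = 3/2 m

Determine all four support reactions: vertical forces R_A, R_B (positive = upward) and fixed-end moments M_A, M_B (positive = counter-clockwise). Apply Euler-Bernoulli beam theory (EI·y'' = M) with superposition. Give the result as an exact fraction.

Load 1 — point force P=13 kN at a=18/5 m (b=L-a=12/5):
  R_A = Pb²(3a+b)/L³ = 13·(12/5)²·(3·(18/5)+(12/5))/6³ = 572/125 kN
  M_A = Pab²/L² = 13·(18/5)·(12/5)²/6² = 936/125 kN·m
  R_B = Pa²(a+3b)/L³ = 13·(18/5)²·((18/5)+3·(12/5))/6³ = 1053/125 kN
  M_B = -Pa²b/L² = -13·(18/5)²·(12/5)/6² = -1404/125 kN·m
Load 2 — triangular load w₀=17 kN/m (0→w₀ over full span):
  R_A = 3w₀L/20 = 3·17·6/20 = 153/10 kN
  M_A = w₀L²/30 = 17·6²/30 = 102/5 kN·m
  R_B = 7w₀L/20 = 7·17·6/20 = 357/10 kN
  M_B = -w₀L²/20 = -17·6²/20 = -153/5 kN·m
Load 3 — applied couple M₀=10 kN·m at a=2 m (b=L-a=4):
  R_A = 6M₀ab/L³ = 6·10·2·4/6³ = 20/9 kN
  M_A = M₀b(2a-b)/L² = 10·4·(2·2-4)/6² = 0 kN·m
  R_B = -6M₀ab/L³ = -6·10·2·4/6³ = -20/9 kN
  M_B = M₀a(2b-a)/L² = 10·2·(2·4-2)/6² = 10/3 kN·m
Load 4 — point force P=13 kN at a=3/2 m (b=L-a=9/2):
  R_A = Pb²(3a+b)/L³ = 13·(9/2)²·(3·(3/2)+(9/2))/6³ = 351/32 kN
  M_A = Pab²/L² = 13·(3/2)·(9/2)²/6² = 351/32 kN·m
  R_B = Pa²(a+3b)/L³ = 13·(3/2)²·((3/2)+3·(9/2))/6³ = 65/32 kN
  M_B = -Pa²b/L² = -13·(3/2)²·(9/2)/6² = -117/32 kN·m
Superposition: R_A = 1190411/36000 kN, M_A = 155427/4000 kN·m, R_B = 1581589/36000 kN, M_B = -505859/12000 kN·m

R_A = 1190411/36000 kN, M_A = 155427/4000 kN·m, R_B = 1581589/36000 kN, M_B = -505859/12000 kN·m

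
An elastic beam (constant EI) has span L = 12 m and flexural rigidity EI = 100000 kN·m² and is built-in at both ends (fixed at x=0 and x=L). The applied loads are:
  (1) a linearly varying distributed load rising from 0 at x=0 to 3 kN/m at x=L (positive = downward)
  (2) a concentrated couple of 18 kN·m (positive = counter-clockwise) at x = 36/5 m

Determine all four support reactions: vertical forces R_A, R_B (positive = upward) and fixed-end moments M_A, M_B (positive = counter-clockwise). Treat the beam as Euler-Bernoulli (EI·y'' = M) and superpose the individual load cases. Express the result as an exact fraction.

Load 1 — triangular load w₀=3 kN/m (0→w₀ over full span):
  R_A = 3w₀L/20 = 3·3·12/20 = 27/5 kN
  M_A = w₀L²/30 = 3·12²/30 = 72/5 kN·m
  R_B = 7w₀L/20 = 7·3·12/20 = 63/5 kN
  M_B = -w₀L²/20 = -3·12²/20 = -108/5 kN·m
Load 2 — applied couple M₀=18 kN·m at a=36/5 m (b=L-a=24/5):
  R_A = 6M₀ab/L³ = 6·18·(36/5)·(24/5)/12³ = 54/25 kN
  M_A = M₀b(2a-b)/L² = 18·(24/5)·(2·(36/5)-(24/5))/12² = 144/25 kN·m
  R_B = -6M₀ab/L³ = -6·18·(36/5)·(24/5)/12³ = -54/25 kN
  M_B = M₀a(2b-a)/L² = 18·(36/5)·(2·(24/5)-(36/5))/12² = 54/25 kN·m
Superposition: R_A = 189/25 kN, M_A = 504/25 kN·m, R_B = 261/25 kN, M_B = -486/25 kN·m

R_A = 189/25 kN, M_A = 504/25 kN·m, R_B = 261/25 kN, M_B = -486/25 kN·m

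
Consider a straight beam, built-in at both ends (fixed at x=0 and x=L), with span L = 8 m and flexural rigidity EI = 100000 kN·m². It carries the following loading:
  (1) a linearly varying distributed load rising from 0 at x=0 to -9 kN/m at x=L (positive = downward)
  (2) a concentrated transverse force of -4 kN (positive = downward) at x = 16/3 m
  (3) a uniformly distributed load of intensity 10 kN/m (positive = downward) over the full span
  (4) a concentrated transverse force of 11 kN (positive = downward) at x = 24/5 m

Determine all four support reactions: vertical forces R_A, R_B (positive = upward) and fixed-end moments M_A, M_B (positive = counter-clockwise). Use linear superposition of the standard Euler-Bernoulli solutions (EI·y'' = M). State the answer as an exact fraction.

Load 1 — triangular load w₀=-9 kN/m (0→w₀ over full span):
  R_A = 3w₀L/20 = 3·(-9)·8/20 = -54/5 kN
  M_A = w₀L²/30 = (-9)·8²/30 = -96/5 kN·m
  R_B = 7w₀L/20 = 7·(-9)·8/20 = -126/5 kN
  M_B = -w₀L²/20 = -(-9)·8²/20 = 144/5 kN·m
Load 2 — point force P=-4 kN at a=16/3 m (b=L-a=8/3):
  R_A = Pb²(3a+b)/L³ = (-4)·(8/3)²·(3·(16/3)+(8/3))/8³ = -28/27 kN
  M_A = Pab²/L² = (-4)·(16/3)·(8/3)²/8² = -64/27 kN·m
  R_B = Pa²(a+3b)/L³ = (-4)·(16/3)²·((16/3)+3·(8/3))/8³ = -80/27 kN
  M_B = -Pa²b/L² = -(-4)·(16/3)²·(8/3)/8² = 128/27 kN·m
Load 3 — uniform load w=10 kN/m over full span:
  R_A = wL/2 = 10·8/2 = 40 kN
  M_A = wL²/12 = 10·8²/12 = 160/3 kN·m
  R_B = wL/2 = 10·8/2 = 40 kN
  M_B = -wL²/12 = -10·8²/12 = -160/3 kN·m
Load 4 — point force P=11 kN at a=24/5 m (b=L-a=16/5):
  R_A = Pb²(3a+b)/L³ = 11·(16/5)²·(3·(24/5)+(16/5))/8³ = 484/125 kN
  M_A = Pab²/L² = 11·(24/5)·(16/5)²/8² = 1056/125 kN·m
  R_B = Pa²(a+3b)/L³ = 11·(24/5)²·((24/5)+3·(16/5))/8³ = 891/125 kN
  M_B = -Pa²b/L² = -11·(24/5)²·(16/5)/8² = -1584/125 kN·m
Superposition: R_A = 108118/3375 kN, M_A = 135712/3375 kN·m, R_B = 64007/3375 kN, M_B = -109568/3375 kN·m

R_A = 108118/3375 kN, M_A = 135712/3375 kN·m, R_B = 64007/3375 kN, M_B = -109568/3375 kN·m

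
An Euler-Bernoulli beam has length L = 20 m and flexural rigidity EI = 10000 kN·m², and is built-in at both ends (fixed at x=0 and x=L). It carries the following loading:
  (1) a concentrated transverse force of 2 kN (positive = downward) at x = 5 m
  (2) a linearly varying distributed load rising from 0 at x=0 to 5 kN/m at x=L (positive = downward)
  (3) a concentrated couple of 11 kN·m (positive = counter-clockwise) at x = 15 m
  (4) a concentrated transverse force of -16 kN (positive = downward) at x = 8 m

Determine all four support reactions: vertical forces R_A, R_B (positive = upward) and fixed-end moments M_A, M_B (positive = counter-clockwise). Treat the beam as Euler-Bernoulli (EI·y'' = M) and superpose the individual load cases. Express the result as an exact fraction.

Load 1 — point force P=2 kN at a=5 m (b=L-a=15):
  R_A = Pb²(3a+b)/L³ = 2·15²·(3·5+15)/20³ = 27/16 kN
  M_A = Pab²/L² = 2·5·15²/20² = 45/8 kN·m
  R_B = Pa²(a+3b)/L³ = 2·5²·(5+3·15)/20³ = 5/16 kN
  M_B = -Pa²b/L² = -2·5²·15/20² = -15/8 kN·m
Load 2 — triangular load w₀=5 kN/m (0→w₀ over full span):
  R_A = 3w₀L/20 = 3·5·20/20 = 15 kN
  M_A = w₀L²/30 = 5·20²/30 = 200/3 kN·m
  R_B = 7w₀L/20 = 7·5·20/20 = 35 kN
  M_B = -w₀L²/20 = -5·20²/20 = -100 kN·m
Load 3 — applied couple M₀=11 kN·m at a=15 m (b=L-a=5):
  R_A = 6M₀ab/L³ = 6·11·15·5/20³ = 99/160 kN
  M_A = M₀b(2a-b)/L² = 11·5·(2·15-5)/20² = 55/16 kN·m
  R_B = -6M₀ab/L³ = -6·11·15·5/20³ = -99/160 kN
  M_B = M₀a(2b-a)/L² = 11·15·(2·5-15)/20² = -33/16 kN·m
Load 4 — point force P=-16 kN at a=8 m (b=L-a=12):
  R_A = Pb²(3a+b)/L³ = (-16)·12²·(3·8+12)/20³ = -1296/125 kN
  M_A = Pab²/L² = (-16)·8·12²/20² = -1152/25 kN·m
  R_B = Pa²(a+3b)/L³ = (-16)·8²·(8+3·12)/20³ = -704/125 kN
  M_B = -Pa²b/L² = -(-16)·8²·12/20² = 768/25 kN·m
Superposition: R_A = 27753/4000 kN, M_A = 35579/1200 kN·m, R_B = 116247/4000 kN, M_B = -29287/400 kN·m

R_A = 27753/4000 kN, M_A = 35579/1200 kN·m, R_B = 116247/4000 kN, M_B = -29287/400 kN·m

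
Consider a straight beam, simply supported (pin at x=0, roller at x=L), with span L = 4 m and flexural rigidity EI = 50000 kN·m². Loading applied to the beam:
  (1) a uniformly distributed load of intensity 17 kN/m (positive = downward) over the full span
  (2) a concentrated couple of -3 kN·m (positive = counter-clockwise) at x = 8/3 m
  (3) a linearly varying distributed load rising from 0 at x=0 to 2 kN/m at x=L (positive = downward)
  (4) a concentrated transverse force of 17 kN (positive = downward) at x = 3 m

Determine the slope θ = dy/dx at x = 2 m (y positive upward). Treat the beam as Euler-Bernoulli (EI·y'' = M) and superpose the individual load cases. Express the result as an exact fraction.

θ(2) = -881/18000000 rad

Load 1 — uniform load w=17 kN/m over full span:
  θ_1 = -w(L³-6Lx²+4x³)/(24EI) = -17·(4³-6·4·2²+4·2³)/(24·50000) = 0 rad
Load 2 — applied couple M₀=-3 kN·m at a=8/3 m (b=L-a=4/3):
  θ_2 = (M₀x²/(2L)+C₁)/EI  [x≤a] with C₁=M₀(3b²-L²)/(6L)=4/3 = ((-3)·2²/(2·4)+(4/3))/50000 = -1/300000 rad
Load 3 — triangular load w₀=2 kN/m (0→w₀ over full span):
  θ_3 = -w₀(7L⁴-30L²x²+15x⁴)/(360LEI) = -2·(7·4⁴-30·4²·2²+15·2⁴)/(360·4·50000) = -7/2250000 rad
Load 4 — point force P=17 kN at a=3 m (b=L-a=1):
  θ_4 = -Pb(L²-b²-3x²)/(6LEI)  [x≤a] = -17·1·(4²-1²-3·2²)/(6·4·50000) = -17/400000 rad
Superposition: θ = Σ θ_i = -881/18000000 rad ≈ -0.000049 rad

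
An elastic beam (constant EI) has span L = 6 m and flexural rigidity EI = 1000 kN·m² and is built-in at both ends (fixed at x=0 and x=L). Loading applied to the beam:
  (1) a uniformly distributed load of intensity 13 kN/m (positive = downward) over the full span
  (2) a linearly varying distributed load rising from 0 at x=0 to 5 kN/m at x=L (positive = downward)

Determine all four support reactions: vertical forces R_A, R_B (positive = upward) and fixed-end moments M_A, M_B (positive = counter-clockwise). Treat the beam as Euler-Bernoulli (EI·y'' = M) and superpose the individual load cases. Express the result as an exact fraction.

Load 1 — uniform load w=13 kN/m over full span:
  R_A = wL/2 = 13·6/2 = 39 kN
  M_A = wL²/12 = 13·6²/12 = 39 kN·m
  R_B = wL/2 = 13·6/2 = 39 kN
  M_B = -wL²/12 = -13·6²/12 = -39 kN·m
Load 2 — triangular load w₀=5 kN/m (0→w₀ over full span):
  R_A = 3w₀L/20 = 3·5·6/20 = 9/2 kN
  M_A = w₀L²/30 = 5·6²/30 = 6 kN·m
  R_B = 7w₀L/20 = 7·5·6/20 = 21/2 kN
  M_B = -w₀L²/20 = -5·6²/20 = -9 kN·m
Superposition: R_A = 87/2 kN, M_A = 45 kN·m, R_B = 99/2 kN, M_B = -48 kN·m

R_A = 87/2 kN, M_A = 45 kN·m, R_B = 99/2 kN, M_B = -48 kN·m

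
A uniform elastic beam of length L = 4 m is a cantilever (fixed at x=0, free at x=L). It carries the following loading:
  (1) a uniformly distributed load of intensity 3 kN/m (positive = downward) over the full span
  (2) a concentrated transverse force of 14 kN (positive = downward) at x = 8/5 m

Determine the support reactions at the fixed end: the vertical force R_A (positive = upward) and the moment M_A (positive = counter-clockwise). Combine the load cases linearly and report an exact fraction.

R_A = 26 kN, M_A = 232/5 kN·m

Load 1 — uniform load w=3 kN/m over full span:
  R_A = wL = 3·4 = 12 kN
  M_A = wL²/2 = 3·4²/2 = 24 kN·m
Load 2 — point force P=14 kN at a=8/5 m (b=L-a=12/5):
  R_A = P = 14 kN
  M_A = Pa = 14·(8/5) = 112/5 kN·m
Superposition: R_A = 26 kN, M_A = 232/5 kN·m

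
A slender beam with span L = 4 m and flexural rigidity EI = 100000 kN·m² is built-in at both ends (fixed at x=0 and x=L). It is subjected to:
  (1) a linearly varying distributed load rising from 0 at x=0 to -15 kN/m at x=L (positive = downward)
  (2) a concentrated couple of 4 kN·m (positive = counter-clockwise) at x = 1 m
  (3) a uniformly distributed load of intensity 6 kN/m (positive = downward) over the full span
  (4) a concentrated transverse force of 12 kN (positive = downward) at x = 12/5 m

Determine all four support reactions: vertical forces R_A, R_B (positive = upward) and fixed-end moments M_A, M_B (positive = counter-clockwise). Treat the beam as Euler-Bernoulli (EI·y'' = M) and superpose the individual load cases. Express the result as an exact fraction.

Load 1 — triangular load w₀=-15 kN/m (0→w₀ over full span):
  R_A = 3w₀L/20 = 3·(-15)·4/20 = -9 kN
  M_A = w₀L²/30 = (-15)·4²/30 = -8 kN·m
  R_B = 7w₀L/20 = 7·(-15)·4/20 = -21 kN
  M_B = -w₀L²/20 = -(-15)·4²/20 = 12 kN·m
Load 2 — applied couple M₀=4 kN·m at a=1 m (b=L-a=3):
  R_A = 6M₀ab/L³ = 6·4·1·3/4³ = 9/8 kN
  M_A = M₀b(2a-b)/L² = 4·3·(2·1-3)/4² = -3/4 kN·m
  R_B = -6M₀ab/L³ = -6·4·1·3/4³ = -9/8 kN
  M_B = M₀a(2b-a)/L² = 4·1·(2·3-1)/4² = 5/4 kN·m
Load 3 — uniform load w=6 kN/m over full span:
  R_A = wL/2 = 6·4/2 = 12 kN
  M_A = wL²/12 = 6·4²/12 = 8 kN·m
  R_B = wL/2 = 6·4/2 = 12 kN
  M_B = -wL²/12 = -6·4²/12 = -8 kN·m
Load 4 — point force P=12 kN at a=12/5 m (b=L-a=8/5):
  R_A = Pb²(3a+b)/L³ = 12·(8/5)²·(3·(12/5)+(8/5))/4³ = 528/125 kN
  M_A = Pab²/L² = 12·(12/5)·(8/5)²/4² = 576/125 kN·m
  R_B = Pa²(a+3b)/L³ = 12·(12/5)²·((12/5)+3·(8/5))/4³ = 972/125 kN
  M_B = -Pa²b/L² = -12·(12/5)²·(8/5)/4² = -864/125 kN·m
Superposition: R_A = 8349/1000 kN, M_A = 1929/500 kN·m, R_B = -2349/1000 kN, M_B = -831/500 kN·m

R_A = 8349/1000 kN, M_A = 1929/500 kN·m, R_B = -2349/1000 kN, M_B = -831/500 kN·m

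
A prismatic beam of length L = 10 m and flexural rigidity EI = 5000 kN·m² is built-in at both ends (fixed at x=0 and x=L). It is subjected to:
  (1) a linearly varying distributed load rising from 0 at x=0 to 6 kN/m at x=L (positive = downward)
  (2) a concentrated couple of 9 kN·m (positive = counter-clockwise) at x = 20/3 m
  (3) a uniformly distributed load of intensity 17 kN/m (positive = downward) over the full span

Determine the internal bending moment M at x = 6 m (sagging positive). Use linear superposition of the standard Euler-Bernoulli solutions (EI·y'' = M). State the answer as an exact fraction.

Load 1 — triangular load w₀=6 kN/m (0→w₀ over full span):
  M_1 = 3w₀Lx/20 - w₀L²/30 - w₀x³/(6L) = 3·6·10·6/20 - 6·10²/30 - 6·6³/(6·10) = 62/5 kN·m
Load 2 — applied couple M₀=9 kN·m at a=20/3 m (b=L-a=10/3):
  M_2 = R_Ax - M_A  [x≤a] with R_A=6/5, M_A=3 = (6/5)·6 - 3 = 21/5 kN·m
Load 3 — uniform load w=17 kN/m over full span:
  M_3 = wLx/2 - wL²/12 - wx²/2 = 17·10·6/2 - 17·10²/12 - 17·6²/2 = 187/3 kN·m
Superposition: M = Σ M_i = 1184/15 kN·m ≈ 78.933333 kN·m

M(6) = 1184/15 kN·m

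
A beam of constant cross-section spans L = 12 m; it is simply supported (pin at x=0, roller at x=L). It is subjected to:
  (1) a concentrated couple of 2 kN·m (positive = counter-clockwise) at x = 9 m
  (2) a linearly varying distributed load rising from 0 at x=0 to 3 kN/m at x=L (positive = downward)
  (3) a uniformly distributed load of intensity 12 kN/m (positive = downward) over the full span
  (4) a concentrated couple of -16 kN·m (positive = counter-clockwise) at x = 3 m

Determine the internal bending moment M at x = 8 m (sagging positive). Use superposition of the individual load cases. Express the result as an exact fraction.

M(8) = 676/3 kN·m

Load 1 — applied couple M₀=2 kN·m at a=9 m (b=L-a=3):
  M_1 = M₀x/L  [x≤a] = 2·8/12 = 4/3 kN·m
Load 2 — triangular load w₀=3 kN/m (0→w₀ over full span):
  M_2 = w₀Lx/6 - w₀x³/(6L) = 3·12·8/6 - 3·8³/(6·12) = 80/3 kN·m
Load 3 — uniform load w=12 kN/m over full span:
  M_3 = wx(L-x)/2 = 12·8·(12-8)/2 = 192 kN·m
Load 4 — applied couple M₀=-16 kN·m at a=3 m (b=L-a=9):
  M_4 = M₀x/L - M₀  [x>a] = (-16)·8/12 - (-16) = 16/3 kN·m
Superposition: M = Σ M_i = 676/3 kN·m ≈ 225.333333 kN·m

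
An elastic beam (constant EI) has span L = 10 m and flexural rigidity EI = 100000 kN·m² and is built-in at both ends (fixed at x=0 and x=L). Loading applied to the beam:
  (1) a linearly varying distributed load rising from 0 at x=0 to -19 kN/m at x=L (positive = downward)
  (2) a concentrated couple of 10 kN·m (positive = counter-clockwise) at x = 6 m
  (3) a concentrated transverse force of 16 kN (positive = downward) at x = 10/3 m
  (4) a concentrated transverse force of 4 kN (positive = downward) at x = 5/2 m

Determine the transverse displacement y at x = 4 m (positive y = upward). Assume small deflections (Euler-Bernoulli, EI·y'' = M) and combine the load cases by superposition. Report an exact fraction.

y(4) = 13339/10000000 m

Load 1 — triangular load w₀=-19 kN/m (0→w₀ over full span):
  y_1 = -w₀x²(L-x)²(x+2L)/(120LEI) = -(-19)·4²·(10-4)²·(4+2·10)/(120·10·100000) = 171/78125 m
Load 2 — applied couple M₀=10 kN·m at a=6 m (b=L-a=4):
  y_2 = (R_Ax³/6 - M_Ax²/2)/EI  [x≤a] with R_A=36/25, M_A=16/5 = ((36/25)·4³/6 - (16/5)·4²/2)/100000 = -8/78125 m
Load 3 — point force P=16 kN at a=10/3 m (b=L-a=20/3):
  y_3 = -Pa²(L-x)²(3bL-(3b+a)(L-x))/(6L³EI)  [x>a] = -16·(10/3)²·(10-4)²·(3·(20/3)·10-(3·(20/3)+(10/3))·(10-4))/(6·10³·100000) = -2/3125 m
Load 4 — point force P=4 kN at a=5/2 m (b=L-a=15/2):
  y_4 = -Pa²(L-x)²(3bL-(3b+a)(L-x))/(6L³EI)  [x>a] = -4·(5/2)²·(10-4)²·(3·(15/2)·10-(3·(15/2)+(5/2))·(10-4))/(6·10³·100000) = -9/80000 m
Superposition: y = Σ y_i = 13339/10000000 m ≈ 0.001334 m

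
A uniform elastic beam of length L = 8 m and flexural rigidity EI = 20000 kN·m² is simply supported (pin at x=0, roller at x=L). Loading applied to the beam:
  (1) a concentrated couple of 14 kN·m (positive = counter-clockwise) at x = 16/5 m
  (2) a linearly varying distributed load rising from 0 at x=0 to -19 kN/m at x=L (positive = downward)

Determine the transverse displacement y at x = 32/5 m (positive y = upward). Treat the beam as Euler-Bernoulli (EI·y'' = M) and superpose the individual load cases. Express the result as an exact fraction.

Load 1 — applied couple M₀=14 kN·m at a=16/5 m (b=L-a=24/5):
  y_1 = (M₀x³/(6L)-M₀(x-a)²/2+C₁x)/EI  [x>a] with C₁=M₀(3b²-L²)/(6L)=112/75 = (14·(32/5)³/(6·8)-14·((32/5)-(16/5))²/2+(112/75)·(32/5))/20000 = 56/78125 m
Load 2 — triangular load w₀=-19 kN/m (0→w₀ over full span):
  y_2 = -w₀x(7L⁴-10L²x²+3x⁴)/(360LEI) = -(-19)·(32/5)·(7·8⁴-10·8²·(32/5)²+3·(32/5)⁴)/(360·8·20000) = 154432/9765625 m
Superposition: y = Σ y_i = 161432/9765625 m ≈ 0.016531 m

y(32/5) = 161432/9765625 m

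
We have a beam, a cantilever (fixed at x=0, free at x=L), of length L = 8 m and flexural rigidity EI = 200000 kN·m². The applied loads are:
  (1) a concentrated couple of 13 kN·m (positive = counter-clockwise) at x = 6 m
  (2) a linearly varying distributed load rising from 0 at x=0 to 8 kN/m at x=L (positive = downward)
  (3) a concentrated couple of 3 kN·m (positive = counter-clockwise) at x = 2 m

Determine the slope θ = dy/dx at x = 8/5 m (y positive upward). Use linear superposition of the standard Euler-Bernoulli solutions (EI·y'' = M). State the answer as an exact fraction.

θ(8/5) = -6058/5859375 rad

Load 1 — applied couple M₀=13 kN·m at a=6 m (b=L-a=2):
  θ_1 = M₀x/EI  [x≤a] = 13·(8/5)/200000 = 13/125000 rad
Load 2 — triangular load w₀=8 kN/m (0→w₀ over full span):
  θ_2 = (w₀Lx²/4-w₀L²x/3-w₀x⁴/(24L))/EI = (8·8·(8/5)²/4-8·8²·(8/5)/3-8·(8/5)⁴/(24·8))/200000 = -6808/5859375 rad
Load 3 — applied couple M₀=3 kN·m at a=2 m (b=L-a=6):
  θ_3 = M₀x/EI  [x≤a] = 3·(8/5)/200000 = 3/125000 rad
Superposition: θ = Σ θ_i = -6058/5859375 rad ≈ -0.001034 rad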